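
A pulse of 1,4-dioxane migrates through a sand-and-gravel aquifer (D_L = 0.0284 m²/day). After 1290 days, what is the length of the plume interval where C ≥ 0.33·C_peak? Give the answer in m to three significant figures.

25.5 m

The plume is Gaussian with σ = √(2Dt) = √(2 × 0.0284 × 1290) = 8.560 m.
C/C_peak = exp(−Δx²/(2σ²)) = 0.33 ⇒ Δx = σ·√(−2 ln 0.33) = 8.560 × 1.489 = 12.75 m.
Width = 2Δx = 25.5 m.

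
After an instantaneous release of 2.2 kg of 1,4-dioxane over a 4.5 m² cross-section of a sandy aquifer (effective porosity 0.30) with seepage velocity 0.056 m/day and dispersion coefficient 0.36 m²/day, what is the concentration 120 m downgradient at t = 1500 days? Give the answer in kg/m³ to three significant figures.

0.0109 kg/m³

For an instantaneous plane source, C(x,t) = M/(n_e·A·√(4πDt)) · exp(−(x−vt)²/(4Dt)), with n_e·A the pore (flow) area.
Plume center vt = 0.056 × 1500 = 84 m, so the well at 120 m is 36 m downgradient of the peak.
√(4πDt) = 82.38 m, giving peak height M/(n_e·A·√(4πDt)) = 2.2/(0.30 × 4.5 × 82.38) = 0.01978 kg/m³.
(x−vt)²/(4Dt) = (36)²/(4 × 0.36 × 1500) = 0.6000; exp(−0.6000) = 0.5488.
C = 0.01978 × 0.5488 = 0.0109 kg/m³.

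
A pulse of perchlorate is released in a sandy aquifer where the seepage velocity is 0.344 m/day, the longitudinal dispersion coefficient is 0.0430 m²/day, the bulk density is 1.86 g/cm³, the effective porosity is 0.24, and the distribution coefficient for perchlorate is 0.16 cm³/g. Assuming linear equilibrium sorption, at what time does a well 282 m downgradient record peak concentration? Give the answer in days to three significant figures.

Retardation factor R = 1 + ρ_b·K_d/n = 1 + 1.86 × 0.16/0.24 = 2.240.
Sorption retards both mechanisms: v_R = v/R = 0.1536 m/day, D_R = D/R = 0.01920 m²/day.
Peak time from v_R²t² + 2D_R t − x² = 0: t = (√(D_R² + v_R²x²) − D_R)/v_R².
√(D_R² + v_R²x²) = √(0.01920² + 0.1536² × 282²) = 43.32; v_R² = 0.02359.
t = (43.32 − 0.01920)/0.02359 = 1840 days.

1840 days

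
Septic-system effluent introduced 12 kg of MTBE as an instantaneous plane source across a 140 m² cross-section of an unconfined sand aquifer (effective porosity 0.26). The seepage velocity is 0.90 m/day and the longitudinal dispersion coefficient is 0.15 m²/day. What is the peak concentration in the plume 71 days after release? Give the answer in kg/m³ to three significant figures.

0.0285 kg/m³

The peak of an instantaneous 1D plume sits at x = vt; there the Gaussian factor is 1 and C_max = M/(n_e·A·√(4πDt)), where n_e·A is the pore area the mass is dissolved in.
√(4πDt) = √(4π × 0.15 × 71) = 11.57 m, so C_max = 12/(0.26 × 140 × 11.57) = 0.0285 kg/m³.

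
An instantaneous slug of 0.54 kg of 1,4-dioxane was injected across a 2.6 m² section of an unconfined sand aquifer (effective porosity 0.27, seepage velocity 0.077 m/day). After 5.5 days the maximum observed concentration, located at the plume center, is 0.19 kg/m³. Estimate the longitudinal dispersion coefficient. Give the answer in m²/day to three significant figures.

At the plume center C_max = M/(n_e·A·√(4πDt)), so D = M²/(4πt·(n_e·A·C_max)²).
n_e·A·C_max = 0.27 × 2.6 × 0.19 = 0.1334 kg/m.
D = 0.54²/(4π × 5.5 × 0.1334²) = 0.237 m²/day.

0.237 m²/day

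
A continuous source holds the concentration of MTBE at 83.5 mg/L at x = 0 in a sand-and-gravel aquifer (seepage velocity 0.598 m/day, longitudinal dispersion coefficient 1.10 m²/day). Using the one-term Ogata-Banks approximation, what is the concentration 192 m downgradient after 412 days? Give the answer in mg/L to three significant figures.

For a continuous step input, C/C₀ ≈ ½·erfc((x−vt)/(2√(Dt))).
vt = 0.598 × 412 = 246.376 m and 2√(Dt) = 2√(1.10 × 412) = 42.58 m.
Argument (x−vt)/(2√(Dt)) = (192 − 246.376)/42.58 = -1.277; ½·erfc(-1.277) = 0.9645.
C = 83.5 × 0.9645 = 80.5 mg/L.

80.5 mg/L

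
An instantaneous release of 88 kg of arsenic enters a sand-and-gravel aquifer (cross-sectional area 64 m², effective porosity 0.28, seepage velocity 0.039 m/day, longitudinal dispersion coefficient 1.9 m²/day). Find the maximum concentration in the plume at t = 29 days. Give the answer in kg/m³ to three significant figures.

0.187 kg/m³

The peak of an instantaneous 1D plume sits at x = vt; there the Gaussian factor is 1 and C_max = M/(n_e·A·√(4πDt)), where n_e·A is the pore area the mass is dissolved in.
√(4πDt) = √(4π × 1.9 × 29) = 26.31 m, so C_max = 88/(0.28 × 64 × 26.31) = 0.187 kg/m³.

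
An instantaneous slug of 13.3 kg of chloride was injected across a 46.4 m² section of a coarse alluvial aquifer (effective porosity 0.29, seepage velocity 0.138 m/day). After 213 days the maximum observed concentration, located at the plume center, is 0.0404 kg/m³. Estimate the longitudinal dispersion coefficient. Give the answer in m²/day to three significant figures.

At the plume center C_max = M/(n_e·A·√(4πDt)), so D = M²/(4πt·(n_e·A·C_max)²).
n_e·A·C_max = 0.29 × 46.4 × 0.0404 = 0.5436 kg/m.
D = 13.3²/(4π × 213 × 0.5436²) = 0.224 m²/day.

0.224 m²/day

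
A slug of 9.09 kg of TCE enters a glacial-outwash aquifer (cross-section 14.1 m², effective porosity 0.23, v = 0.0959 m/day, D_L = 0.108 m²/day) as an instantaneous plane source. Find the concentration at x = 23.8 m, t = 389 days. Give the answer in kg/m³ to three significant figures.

For an instantaneous plane source, C(x,t) = M/(n_e·A·√(4πDt)) · exp(−(x−vt)²/(4Dt)), with n_e·A the pore (flow) area.
Plume center vt = 0.0959 × 389 = 37.3051 m, so the well at 23.8 m is 13.5051 m upgradient of the peak.
√(4πDt) = 22.98 m, giving peak height M/(n_e·A·√(4πDt)) = 9.09/(0.23 × 14.1 × 22.98) = 0.1220 kg/m³.
(x−vt)²/(4Dt) = (-13.5051)²/(4 × 0.108 × 389) = 1.085; exp(−1.085) = 0.3379.
C = 0.1220 × 0.3379 = 0.0412 kg/m³.

0.0412 kg/m³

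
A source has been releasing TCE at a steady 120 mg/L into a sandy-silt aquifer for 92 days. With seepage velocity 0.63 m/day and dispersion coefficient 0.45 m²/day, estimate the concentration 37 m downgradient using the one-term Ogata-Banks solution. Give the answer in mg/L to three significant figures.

For a continuous step input, C/C₀ ≈ ½·erfc((x−vt)/(2√(Dt))).
vt = 0.63 × 92 = 57.96 m and 2√(Dt) = 2√(0.45 × 92) = 12.87 m.
Argument (x−vt)/(2√(Dt)) = (37 − 57.96)/12.87 = -1.629; ½·erfc(-1.629) = 0.9894.
C = 120 × 0.9894 = 119 mg/L.

119 mg/L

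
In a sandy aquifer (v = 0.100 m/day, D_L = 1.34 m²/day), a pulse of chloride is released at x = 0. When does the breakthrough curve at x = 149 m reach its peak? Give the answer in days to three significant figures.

For the 1D instantaneous-source solution, setting ∂C/∂t = 0 at fixed x gives v²t² + 2Dt − x² = 0, so t = (√(D² + v²x²) − D)/v².
√(D² + v²x²) = √(1.34² + 0.100² × 149²) = 14.96; v² = 0.01.
t = (14.96 − 1.34)/0.01 = 1360 days (vs. the pure-advection estimate x/v = 1490 d).

1360 days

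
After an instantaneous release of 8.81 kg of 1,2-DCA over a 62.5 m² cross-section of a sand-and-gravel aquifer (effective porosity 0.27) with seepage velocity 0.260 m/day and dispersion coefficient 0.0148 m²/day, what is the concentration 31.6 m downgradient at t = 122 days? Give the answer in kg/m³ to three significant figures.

For an instantaneous plane source, C(x,t) = M/(n_e·A·√(4πDt)) · exp(−(x−vt)²/(4Dt)), with n_e·A the pore (flow) area.
Plume center vt = 0.260 × 122 = 31.72 m, so the well at 31.6 m is 0.12 m upgradient of the peak.
√(4πDt) = 4.763 m, giving peak height M/(n_e·A·√(4πDt)) = 8.81/(0.27 × 62.5 × 4.763) = 0.1096 kg/m³.
(x−vt)²/(4Dt) = (-0.12)²/(4 × 0.0148 × 122) = 0.001994; exp(−0.001994) = 0.9980.
C = 0.1096 × 0.9980 = 0.109 kg/m³.

0.109 kg/m³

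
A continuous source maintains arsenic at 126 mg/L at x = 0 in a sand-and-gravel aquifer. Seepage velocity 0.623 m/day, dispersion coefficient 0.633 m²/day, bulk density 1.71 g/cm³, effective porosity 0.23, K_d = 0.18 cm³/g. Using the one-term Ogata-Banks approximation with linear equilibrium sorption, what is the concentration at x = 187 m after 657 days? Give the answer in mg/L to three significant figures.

Retardation factor R = 1 + ρ_b·K_d/n = 1 + 1.71 × 0.18/0.23 = 2.338.
Sorption retards both mechanisms: v_R = v/R = 0.2665 m/day, D_R = D/R = 0.2707 m²/day.
v_R·t = 0.2665 × 657 = 175.0905 m; 2√(D_R t) = 26.67 m; argument = (187 − 175.0905)/26.67 = 0.4466.
C = C₀ × ½·erfc(0.4466) = 126 × 0.2638 = 33.2 mg/L.

33.2 mg/L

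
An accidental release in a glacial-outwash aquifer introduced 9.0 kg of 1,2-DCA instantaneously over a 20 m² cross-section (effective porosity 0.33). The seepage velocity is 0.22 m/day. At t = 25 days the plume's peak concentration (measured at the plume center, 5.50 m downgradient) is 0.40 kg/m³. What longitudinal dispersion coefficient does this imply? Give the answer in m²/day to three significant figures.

0.0370 m²/day

At the plume center C_max = M/(n_e·A·√(4πDt)), so D = M²/(4πt·(n_e·A·C_max)²).
n_e·A·C_max = 0.33 × 20 × 0.40 = 2.640 kg/m.
D = 9.0²/(4π × 25 × 2.640²) = 0.0370 m²/day.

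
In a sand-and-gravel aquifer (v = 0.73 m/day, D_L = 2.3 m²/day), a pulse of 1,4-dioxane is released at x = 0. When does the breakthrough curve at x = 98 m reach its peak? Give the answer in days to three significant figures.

For the 1D instantaneous-source solution, setting ∂C/∂t = 0 at fixed x gives v²t² + 2Dt − x² = 0, so t = (√(D² + v²x²) − D)/v².
√(D² + v²x²) = √(2.3² + 0.73² × 98²) = 71.58; v² = 0.5329.
t = (71.58 − 2.3)/0.5329 = 130 days (vs. the pure-advection estimate x/v = 134 d).

130 days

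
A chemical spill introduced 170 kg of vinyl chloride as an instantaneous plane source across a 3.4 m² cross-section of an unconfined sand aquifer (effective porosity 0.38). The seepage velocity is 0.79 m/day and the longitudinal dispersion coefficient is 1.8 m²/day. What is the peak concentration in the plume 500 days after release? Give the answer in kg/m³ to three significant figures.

The peak of an instantaneous 1D plume sits at x = vt; there the Gaussian factor is 1 and C_max = M/(n_e·A·√(4πDt)), where n_e·A is the pore area the mass is dissolved in.
√(4πDt) = √(4π × 1.8 × 500) = 106.3 m, so C_max = 170/(0.38 × 3.4 × 106.3) = 1.24 kg/m³.

1.24 kg/m³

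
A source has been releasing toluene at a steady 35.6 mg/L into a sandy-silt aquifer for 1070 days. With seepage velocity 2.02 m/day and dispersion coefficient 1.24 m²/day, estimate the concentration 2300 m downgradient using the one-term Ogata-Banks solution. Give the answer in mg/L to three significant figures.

0.127 mg/L

For a continuous step input, C/C₀ ≈ ½·erfc((x−vt)/(2√(Dt))).
vt = 2.02 × 1070 = 2161.4 m and 2√(Dt) = 2√(1.24 × 1070) = 72.85 m.
Argument (x−vt)/(2√(Dt)) = (2300 − 2161.4)/72.85 = 1.903; ½·erfc(1.903) = 0.003559.
C = 35.6 × 0.003559 = 0.127 mg/L.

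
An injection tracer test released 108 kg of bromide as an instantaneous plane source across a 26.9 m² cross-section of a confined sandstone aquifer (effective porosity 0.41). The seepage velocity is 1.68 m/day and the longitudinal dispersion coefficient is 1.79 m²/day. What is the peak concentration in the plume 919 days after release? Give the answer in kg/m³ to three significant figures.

The peak of an instantaneous 1D plume sits at x = vt; there the Gaussian factor is 1 and C_max = M/(n_e·A·√(4πDt)), where n_e·A is the pore area the mass is dissolved in.
√(4πDt) = √(4π × 1.79 × 919) = 143.8 m, so C_max = 108/(0.41 × 26.9 × 143.8) = 0.0681 kg/m³.

0.0681 kg/m³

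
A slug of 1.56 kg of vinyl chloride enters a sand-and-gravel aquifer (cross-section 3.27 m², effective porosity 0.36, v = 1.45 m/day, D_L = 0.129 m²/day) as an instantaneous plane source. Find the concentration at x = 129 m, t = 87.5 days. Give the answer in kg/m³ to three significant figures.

For an instantaneous plane source, C(x,t) = M/(n_e·A·√(4πDt)) · exp(−(x−vt)²/(4Dt)), with n_e·A the pore (flow) area.
Plume center vt = 1.45 × 87.5 = 126.875 m, so the well at 129 m is 2.125 m downgradient of the peak.
√(4πDt) = 11.91 m, giving peak height M/(n_e·A·√(4πDt)) = 1.56/(0.36 × 3.27 × 11.91) = 0.1113 kg/m³.
(x−vt)²/(4Dt) = (2.125)²/(4 × 0.129 × 87.5) = 0.1000; exp(−0.1000) = 0.9048.
C = 0.1113 × 0.9048 = 0.101 kg/m³.

0.101 kg/m³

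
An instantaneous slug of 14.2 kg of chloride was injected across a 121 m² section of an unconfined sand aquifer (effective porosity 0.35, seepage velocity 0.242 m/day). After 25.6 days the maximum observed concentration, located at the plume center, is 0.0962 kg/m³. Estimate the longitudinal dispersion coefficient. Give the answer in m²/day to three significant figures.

At the plume center C_max = M/(n_e·A·√(4πDt)), so D = M²/(4πt·(n_e·A·C_max)²).
n_e·A·C_max = 0.35 × 121 × 0.0962 = 4.074 kg/m.
D = 14.2²/(4π × 25.6 × 4.074²) = 0.0378 m²/day.

0.0378 m²/day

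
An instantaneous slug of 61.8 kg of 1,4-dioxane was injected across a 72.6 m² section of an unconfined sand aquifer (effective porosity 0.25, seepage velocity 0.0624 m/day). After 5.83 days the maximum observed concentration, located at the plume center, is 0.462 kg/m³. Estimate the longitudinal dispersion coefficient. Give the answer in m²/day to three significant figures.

At the plume center C_max = M/(n_e·A·√(4πDt)), so D = M²/(4πt·(n_e·A·C_max)²).
n_e·A·C_max = 0.25 × 72.6 × 0.462 = 8.385 kg/m.
D = 61.8²/(4π × 5.83 × 8.385²) = 0.741 m²/day.

0.741 m²/day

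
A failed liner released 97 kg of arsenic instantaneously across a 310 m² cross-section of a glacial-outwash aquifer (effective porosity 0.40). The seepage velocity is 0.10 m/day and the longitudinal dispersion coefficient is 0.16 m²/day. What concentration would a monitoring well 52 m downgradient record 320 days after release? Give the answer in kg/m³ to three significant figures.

0.00437 kg/m³

For an instantaneous plane source, C(x,t) = M/(n_e·A·√(4πDt)) · exp(−(x−vt)²/(4Dt)), with n_e·A the pore (flow) area.
Plume center vt = 0.10 × 320 = 32 m, so the well at 52 m is 20 m downgradient of the peak.
√(4πDt) = 25.37 m, giving peak height M/(n_e·A·√(4πDt)) = 97/(0.40 × 310 × 25.37) = 0.03083 kg/m³.
(x−vt)²/(4Dt) = (20)²/(4 × 0.16 × 320) = 1.953; exp(−1.953) = 0.1418.
C = 0.03083 × 0.1418 = 0.00437 kg/m³.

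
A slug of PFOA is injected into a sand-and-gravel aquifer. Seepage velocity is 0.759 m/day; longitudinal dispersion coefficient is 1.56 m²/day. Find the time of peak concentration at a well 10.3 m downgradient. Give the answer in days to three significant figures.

11.1 days

For the 1D instantaneous-source solution, setting ∂C/∂t = 0 at fixed x gives v²t² + 2Dt − x² = 0, so t = (√(D² + v²x²) − D)/v².
√(D² + v²x²) = √(1.56² + 0.759² × 10.3²) = 7.972; v² = 0.576081.
t = (7.972 − 1.56)/0.576081 = 11.1 days (vs. the pure-advection estimate x/v = 13.6 d).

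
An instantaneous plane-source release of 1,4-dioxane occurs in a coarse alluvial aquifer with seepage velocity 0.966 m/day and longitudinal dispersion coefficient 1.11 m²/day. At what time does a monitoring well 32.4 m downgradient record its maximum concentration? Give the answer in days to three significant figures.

For the 1D instantaneous-source solution, setting ∂C/∂t = 0 at fixed x gives v²t² + 2Dt − x² = 0, so t = (√(D² + v²x²) − D)/v².
√(D² + v²x²) = √(1.11² + 0.966² × 32.4²) = 31.32; v² = 0.933156.
t = (31.32 − 1.11)/0.933156 = 32.4 days (vs. the pure-advection estimate x/v = 33.5 d).

32.4 days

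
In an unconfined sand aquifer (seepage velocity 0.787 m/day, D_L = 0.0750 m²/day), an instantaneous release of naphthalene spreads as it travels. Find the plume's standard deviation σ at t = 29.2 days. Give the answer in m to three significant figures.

2.09 m

Dispersive spreading gives a Gaussian with σ² = 2Dt; advection only shifts the center.
σ = √(2 × 0.0750 × 29.2) = 2.09 m.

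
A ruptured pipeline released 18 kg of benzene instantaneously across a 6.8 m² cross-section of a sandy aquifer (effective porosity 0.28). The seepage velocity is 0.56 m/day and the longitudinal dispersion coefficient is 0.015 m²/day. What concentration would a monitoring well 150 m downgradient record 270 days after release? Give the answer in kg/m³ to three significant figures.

1.21 kg/m³

For an instantaneous plane source, C(x,t) = M/(n_e·A·√(4πDt)) · exp(−(x−vt)²/(4Dt)), with n_e·A the pore (flow) area.
Plume center vt = 0.56 × 270 = 151.2 m, so the well at 150 m is 1.2 m upgradient of the peak.
√(4πDt) = 7.134 m, giving peak height M/(n_e·A·√(4πDt)) = 18/(0.28 × 6.8 × 7.134) = 1.325 kg/m³.
(x−vt)²/(4Dt) = (-1.2)²/(4 × 0.015 × 270) = 0.08889; exp(−0.08889) = 0.9149.
C = 1.325 × 0.9149 = 1.21 kg/m³.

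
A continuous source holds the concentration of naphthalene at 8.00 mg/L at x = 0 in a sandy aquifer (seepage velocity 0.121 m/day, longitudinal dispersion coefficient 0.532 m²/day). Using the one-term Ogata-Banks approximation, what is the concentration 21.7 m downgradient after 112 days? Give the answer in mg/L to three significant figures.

For a continuous step input, C/C₀ ≈ ½·erfc((x−vt)/(2√(Dt))).
vt = 0.121 × 112 = 13.552 m and 2√(Dt) = 2√(0.532 × 112) = 15.44 m.
Argument (x−vt)/(2√(Dt)) = (21.7 − 13.552)/15.44 = 0.5277; ½·erfc(0.5277) = 0.2277.
C = 8.00 × 0.2277 = 1.82 mg/L.

1.82 mg/L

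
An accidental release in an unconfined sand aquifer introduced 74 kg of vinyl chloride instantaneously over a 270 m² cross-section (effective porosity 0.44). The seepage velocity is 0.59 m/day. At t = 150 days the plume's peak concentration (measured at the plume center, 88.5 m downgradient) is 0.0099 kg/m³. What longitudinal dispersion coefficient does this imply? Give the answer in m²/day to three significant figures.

2.10 m²/day

At the plume center C_max = M/(n_e·A·√(4πDt)), so D = M²/(4πt·(n_e·A·C_max)²).
n_e·A·C_max = 0.44 × 270 × 0.0099 = 1.176 kg/m.
D = 74²/(4π × 150 × 1.176²) = 2.10 m²/day.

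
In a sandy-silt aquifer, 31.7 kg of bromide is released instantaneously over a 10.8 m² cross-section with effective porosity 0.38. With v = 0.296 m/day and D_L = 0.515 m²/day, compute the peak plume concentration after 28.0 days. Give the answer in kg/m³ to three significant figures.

The peak of an instantaneous 1D plume sits at x = vt; there the Gaussian factor is 1 and C_max = M/(n_e·A·√(4πDt)), where n_e·A is the pore area the mass is dissolved in.
√(4πDt) = √(4π × 0.515 × 28.0) = 13.46 m, so C_max = 31.7/(0.38 × 10.8 × 13.46) = 0.574 kg/m³.

0.574 kg/m³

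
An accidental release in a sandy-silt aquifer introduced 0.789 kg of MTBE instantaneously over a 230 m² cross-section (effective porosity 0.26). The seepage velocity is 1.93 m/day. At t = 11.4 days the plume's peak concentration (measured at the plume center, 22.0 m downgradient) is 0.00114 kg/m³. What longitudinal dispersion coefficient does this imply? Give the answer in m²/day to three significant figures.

At the plume center C_max = M/(n_e·A·√(4πDt)), so D = M²/(4πt·(n_e·A·C_max)²).
n_e·A·C_max = 0.26 × 230 × 0.00114 = 0.06817 kg/m.
D = 0.789²/(4π × 11.4 × 0.06817²) = 0.935 m²/day.

0.935 m²/day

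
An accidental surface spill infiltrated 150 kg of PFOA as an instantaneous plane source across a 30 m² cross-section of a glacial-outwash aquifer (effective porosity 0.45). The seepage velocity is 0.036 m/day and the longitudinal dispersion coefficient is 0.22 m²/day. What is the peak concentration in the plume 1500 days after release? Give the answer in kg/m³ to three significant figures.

The peak of an instantaneous 1D plume sits at x = vt; there the Gaussian factor is 1 and C_max = M/(n_e·A·√(4πDt)), where n_e·A is the pore area the mass is dissolved in.
√(4πDt) = √(4π × 0.22 × 1500) = 64.40 m, so C_max = 150/(0.45 × 30 × 64.40) = 0.173 kg/m³.

0.173 kg/m³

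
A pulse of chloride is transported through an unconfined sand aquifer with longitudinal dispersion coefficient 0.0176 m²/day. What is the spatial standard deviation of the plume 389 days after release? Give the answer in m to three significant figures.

Dispersive spreading gives a Gaussian with σ² = 2Dt; advection only shifts the center.
σ = √(2 × 0.0176 × 389) = 3.70 m.

3.70 m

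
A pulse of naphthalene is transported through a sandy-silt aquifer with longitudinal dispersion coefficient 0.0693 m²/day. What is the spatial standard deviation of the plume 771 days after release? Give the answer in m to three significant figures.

10.3 m

Dispersive spreading gives a Gaussian with σ² = 2Dt; advection only shifts the center.
σ = √(2 × 0.0693 × 771) = 10.3 m.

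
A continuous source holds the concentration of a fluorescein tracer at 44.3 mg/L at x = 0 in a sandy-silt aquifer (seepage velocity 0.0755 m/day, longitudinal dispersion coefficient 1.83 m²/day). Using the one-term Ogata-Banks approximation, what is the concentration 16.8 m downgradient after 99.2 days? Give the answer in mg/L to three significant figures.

For a continuous step input, C/C₀ ≈ ½·erfc((x−vt)/(2√(Dt))).
vt = 0.0755 × 99.2 = 7.4896 m and 2√(Dt) = 2√(1.83 × 99.2) = 26.95 m.
Argument (x−vt)/(2√(Dt)) = (16.8 − 7.4896)/26.95 = 0.3455; ½·erfc(0.3455) = 0.3126.
C = 44.3 × 0.3126 = 13.8 mg/L.

13.8 mg/L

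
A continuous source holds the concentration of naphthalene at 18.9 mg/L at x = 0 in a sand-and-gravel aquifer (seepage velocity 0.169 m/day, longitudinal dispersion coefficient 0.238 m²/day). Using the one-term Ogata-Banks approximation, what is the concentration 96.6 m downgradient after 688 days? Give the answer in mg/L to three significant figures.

16.3 mg/L

For a continuous step input, C/C₀ ≈ ½·erfc((x−vt)/(2√(Dt))).
vt = 0.169 × 688 = 116.272 m and 2√(Dt) = 2√(0.238 × 688) = 25.59 m.
Argument (x−vt)/(2√(Dt)) = (96.6 − 116.272)/25.59 = -0.7687; ½·erfc(-0.7687) = 0.8615.
C = 18.9 × 0.8615 = 16.3 mg/L.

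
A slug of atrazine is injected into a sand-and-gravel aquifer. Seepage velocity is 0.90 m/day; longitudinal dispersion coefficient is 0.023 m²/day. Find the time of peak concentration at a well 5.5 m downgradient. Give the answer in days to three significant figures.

6.08 days

For the 1D instantaneous-source solution, setting ∂C/∂t = 0 at fixed x gives v²t² + 2Dt − x² = 0, so t = (√(D² + v²x²) − D)/v².
√(D² + v²x²) = √(0.023² + 0.90² × 5.5²) = 4.950; v² = 0.81.
t = (4.950 − 0.023)/0.81 = 6.08 days (vs. the pure-advection estimate x/v = 6.11 d).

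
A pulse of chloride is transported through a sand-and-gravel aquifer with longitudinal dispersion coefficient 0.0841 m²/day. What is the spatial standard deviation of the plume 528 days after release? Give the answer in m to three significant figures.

9.42 m

Dispersive spreading gives a Gaussian with σ² = 2Dt; advection only shifts the center.
σ = √(2 × 0.0841 × 528) = 9.42 m.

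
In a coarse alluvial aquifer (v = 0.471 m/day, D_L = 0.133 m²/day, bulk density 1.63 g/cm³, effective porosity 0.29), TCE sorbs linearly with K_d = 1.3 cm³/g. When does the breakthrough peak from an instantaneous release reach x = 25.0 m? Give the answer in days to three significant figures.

436 days

Retardation factor R = 1 + ρ_b·K_d/n = 1 + 1.63 × 1.3/0.29 = 8.307.
Sorption retards both mechanisms: v_R = v/R = 0.05670 m/day, D_R = D/R = 0.01601 m²/day.
Peak time from v_R²t² + 2D_R t − x² = 0: t = (√(D_R² + v_R²x²) − D_R)/v_R².
√(D_R² + v_R²x²) = √(0.01601² + 0.05670² × 25.0²) = 1.418; v_R² = 0.003215.
t = (1.418 − 0.01601)/0.003215 = 436 days.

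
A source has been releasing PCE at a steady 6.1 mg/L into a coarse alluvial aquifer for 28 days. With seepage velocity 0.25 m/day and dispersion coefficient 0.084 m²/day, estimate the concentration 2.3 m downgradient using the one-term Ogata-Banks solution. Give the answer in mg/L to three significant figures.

For a continuous step input, C/C₀ ≈ ½·erfc((x−vt)/(2√(Dt))).
vt = 0.25 × 28 = 7 m and 2√(Dt) = 2√(0.084 × 28) = 3.067 m.
Argument (x−vt)/(2√(Dt)) = (2.3 − 7)/3.067 = -1.532; ½·erfc(-1.532) = 0.9849.
C = 6.1 × 0.9849 = 6.01 mg/L.

6.01 mg/L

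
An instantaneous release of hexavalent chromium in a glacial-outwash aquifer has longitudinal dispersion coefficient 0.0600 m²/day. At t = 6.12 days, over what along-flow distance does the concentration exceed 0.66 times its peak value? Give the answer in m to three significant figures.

1.56 m

The plume is Gaussian with σ = √(2Dt) = √(2 × 0.0600 × 6.12) = 0.8570 m.
C/C_peak = exp(−Δx²/(2σ²)) = 0.66 ⇒ Δx = σ·√(−2 ln 0.66) = 0.8570 × 0.9116 = 0.7812 m.
Width = 2Δx = 1.56 m.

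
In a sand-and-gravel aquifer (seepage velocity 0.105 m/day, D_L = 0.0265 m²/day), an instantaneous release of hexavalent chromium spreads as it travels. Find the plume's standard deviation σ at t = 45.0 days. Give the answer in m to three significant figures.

Dispersive spreading gives a Gaussian with σ² = 2Dt; advection only shifts the center.
σ = √(2 × 0.0265 × 45.0) = 1.54 m.

1.54 m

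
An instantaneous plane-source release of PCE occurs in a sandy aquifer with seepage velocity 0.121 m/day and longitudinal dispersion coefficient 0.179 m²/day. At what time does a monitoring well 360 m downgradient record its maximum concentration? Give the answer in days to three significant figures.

2960 days

For the 1D instantaneous-source solution, setting ∂C/∂t = 0 at fixed x gives v²t² + 2Dt − x² = 0, so t = (√(D² + v²x²) − D)/v².
√(D² + v²x²) = √(0.179² + 0.121² × 360²) = 43.56; v² = 0.014641.
t = (43.56 − 0.179)/0.014641 = 2960 days (vs. the pure-advection estimate x/v = 2980 d).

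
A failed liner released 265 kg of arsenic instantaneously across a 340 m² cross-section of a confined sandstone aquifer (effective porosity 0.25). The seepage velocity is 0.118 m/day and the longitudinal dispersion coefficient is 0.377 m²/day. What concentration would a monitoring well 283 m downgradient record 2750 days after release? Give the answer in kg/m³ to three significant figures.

For an instantaneous plane source, C(x,t) = M/(n_e·A·√(4πDt)) · exp(−(x−vt)²/(4Dt)), with n_e·A the pore (flow) area.
Plume center vt = 0.118 × 2750 = 324.5 m, so the well at 283 m is 41.5 m upgradient of the peak.
√(4πDt) = 114.1 m, giving peak height M/(n_e·A·√(4πDt)) = 265/(0.25 × 340 × 114.1) = 0.02732 kg/m³.
(x−vt)²/(4Dt) = (-41.5)²/(4 × 0.377 × 2750) = 0.4153; exp(−0.4153) = 0.6601.
C = 0.02732 × 0.6601 = 0.0180 kg/m³.

0.0180 kg/m³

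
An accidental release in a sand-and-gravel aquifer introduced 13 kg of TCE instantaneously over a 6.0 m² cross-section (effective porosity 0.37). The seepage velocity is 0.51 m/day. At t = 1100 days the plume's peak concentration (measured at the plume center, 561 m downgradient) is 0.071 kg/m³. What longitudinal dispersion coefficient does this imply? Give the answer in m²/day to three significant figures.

At the plume center C_max = M/(n_e·A·√(4πDt)), so D = M²/(4πt·(n_e·A·C_max)²).
n_e·A·C_max = 0.37 × 6.0 × 0.071 = 0.1576 kg/m.
D = 13²/(4π × 1100 × 0.1576²) = 0.492 m²/day.

0.492 m²/day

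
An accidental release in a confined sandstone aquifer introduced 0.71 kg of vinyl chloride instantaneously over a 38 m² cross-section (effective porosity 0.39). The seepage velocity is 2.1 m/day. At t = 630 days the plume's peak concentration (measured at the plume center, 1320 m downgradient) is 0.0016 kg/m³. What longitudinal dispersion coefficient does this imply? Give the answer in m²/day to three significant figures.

At the plume center C_max = M/(n_e·A·√(4πDt)), so D = M²/(4πt·(n_e·A·C_max)²).
n_e·A·C_max = 0.39 × 38 × 0.0016 = 0.02371 kg/m.
D = 0.71²/(4π × 630 × 0.02371²) = 0.113 m²/day.

0.113 m²/day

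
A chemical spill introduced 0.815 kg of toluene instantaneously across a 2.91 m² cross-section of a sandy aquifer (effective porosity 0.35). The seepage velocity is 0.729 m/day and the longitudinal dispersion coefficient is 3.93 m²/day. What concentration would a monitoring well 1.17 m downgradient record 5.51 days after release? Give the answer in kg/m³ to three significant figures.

For an instantaneous plane source, C(x,t) = M/(n_e·A·√(4πDt)) · exp(−(x−vt)²/(4Dt)), with n_e·A the pore (flow) area.
Plume center vt = 0.729 × 5.51 = 4.01679 m, so the well at 1.17 m is 2.84679 m upgradient of the peak.
√(4πDt) = 16.50 m, giving peak height M/(n_e·A·√(4πDt)) = 0.815/(0.35 × 2.91 × 16.50) = 0.04850 kg/m³.
(x−vt)²/(4Dt) = (-2.84679)²/(4 × 3.93 × 5.51) = 0.09356; exp(−0.09356) = 0.9107.
C = 0.04850 × 0.9107 = 0.0442 kg/m³.

0.0442 kg/m³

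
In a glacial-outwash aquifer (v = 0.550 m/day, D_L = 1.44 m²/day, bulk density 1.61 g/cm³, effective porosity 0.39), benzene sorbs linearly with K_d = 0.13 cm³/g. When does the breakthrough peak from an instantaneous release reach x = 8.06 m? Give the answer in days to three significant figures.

Retardation factor R = 1 + ρ_b·K_d/n = 1 + 1.61 × 0.13/0.39 = 1.537.
Sorption retards both mechanisms: v_R = v/R = 0.3578 m/day, D_R = D/R = 0.9369 m²/day.
Peak time from v_R²t² + 2D_R t − x² = 0: t = (√(D_R² + v_R²x²) − D_R)/v_R².
√(D_R² + v_R²x²) = √(0.9369² + 0.3578² × 8.06²) = 3.032; v_R² = 0.1280.
t = (3.032 − 0.9369)/0.1280 = 16.4 days.

16.4 days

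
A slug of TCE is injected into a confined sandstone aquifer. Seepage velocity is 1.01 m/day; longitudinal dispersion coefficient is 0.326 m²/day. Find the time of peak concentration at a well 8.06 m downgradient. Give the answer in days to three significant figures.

7.67 days

For the 1D instantaneous-source solution, setting ∂C/∂t = 0 at fixed x gives v²t² + 2Dt − x² = 0, so t = (√(D² + v²x²) − D)/v².
√(D² + v²x²) = √(0.326² + 1.01² × 8.06²) = 8.147; v² = 1.0201.
t = (8.147 − 0.326)/1.0201 = 7.67 days (vs. the pure-advection estimate x/v = 7.98 d).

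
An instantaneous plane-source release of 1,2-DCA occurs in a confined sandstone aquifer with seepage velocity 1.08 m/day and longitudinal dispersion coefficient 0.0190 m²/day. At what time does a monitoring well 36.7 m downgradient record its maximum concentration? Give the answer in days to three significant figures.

For the 1D instantaneous-source solution, setting ∂C/∂t = 0 at fixed x gives v²t² + 2Dt − x² = 0, so t = (√(D² + v²x²) − D)/v².
√(D² + v²x²) = √(0.0190² + 1.08² × 36.7²) = 39.64; v² = 1.1664.
t = (39.64 − 0.0190)/1.1664 = 34.0 days (vs. the pure-advection estimate x/v = 34.0 d).

34.0 days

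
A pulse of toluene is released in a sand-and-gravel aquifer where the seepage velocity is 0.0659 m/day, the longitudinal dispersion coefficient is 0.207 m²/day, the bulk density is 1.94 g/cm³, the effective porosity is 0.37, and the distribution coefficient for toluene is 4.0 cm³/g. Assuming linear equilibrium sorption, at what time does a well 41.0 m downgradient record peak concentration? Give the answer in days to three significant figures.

12700 days

Retardation factor R = 1 + ρ_b·K_d/n = 1 + 1.94 × 4.0/0.37 = 21.97.
Sorption retards both mechanisms: v_R = v/R = 0.003000 m/day, D_R = D/R = 0.009422 m²/day.
Peak time from v_R²t² + 2D_R t − x² = 0: t = (√(D_R² + v_R²x²) − D_R)/v_R².
√(D_R² + v_R²x²) = √(0.009422² + 0.003000² × 41.0²) = 0.1234; v_R² = 9.000e-06.
t = (0.1234 − 0.009422)/9.000e-06 = 12700 days.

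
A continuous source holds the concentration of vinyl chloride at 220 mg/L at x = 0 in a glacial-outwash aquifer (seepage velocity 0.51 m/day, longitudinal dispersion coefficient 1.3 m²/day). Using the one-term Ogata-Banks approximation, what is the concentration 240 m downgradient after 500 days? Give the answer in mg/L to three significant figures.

For a continuous step input, C/C₀ ≈ ½·erfc((x−vt)/(2√(Dt))).
vt = 0.51 × 500 = 255 m and 2√(Dt) = 2√(1.3 × 500) = 50.99 m.
Argument (x−vt)/(2√(Dt)) = (240 − 255)/50.99 = -0.2942; ½·erfc(-0.2942) = 0.6613.
C = 220 × 0.6613 = 145 mg/L.

145 mg/L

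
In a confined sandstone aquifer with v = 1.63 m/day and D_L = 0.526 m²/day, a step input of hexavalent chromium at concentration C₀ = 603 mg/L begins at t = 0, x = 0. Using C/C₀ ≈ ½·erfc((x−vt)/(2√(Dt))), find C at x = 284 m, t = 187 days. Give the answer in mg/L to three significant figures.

For a continuous step input, C/C₀ ≈ ½·erfc((x−vt)/(2√(Dt))).
vt = 1.63 × 187 = 304.81 m and 2√(Dt) = 2√(0.526 × 187) = 19.84 m.
Argument (x−vt)/(2√(Dt)) = (284 − 304.81)/19.84 = -1.049; ½·erfc(-1.049) = 0.9310.
C = 603 × 0.9310 = 561 mg/L.

561 mg/L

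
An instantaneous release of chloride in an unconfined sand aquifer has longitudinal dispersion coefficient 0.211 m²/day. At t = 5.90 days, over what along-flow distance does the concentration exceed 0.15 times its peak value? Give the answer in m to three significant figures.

6.15 m

The plume is Gaussian with σ = √(2Dt) = √(2 × 0.211 × 5.90) = 1.578 m.
C/C_peak = exp(−Δx²/(2σ²)) = 0.15 ⇒ Δx = σ·√(−2 ln 0.15) = 1.578 × 1.948 = 3.074 m.
Width = 2Δx = 6.15 m.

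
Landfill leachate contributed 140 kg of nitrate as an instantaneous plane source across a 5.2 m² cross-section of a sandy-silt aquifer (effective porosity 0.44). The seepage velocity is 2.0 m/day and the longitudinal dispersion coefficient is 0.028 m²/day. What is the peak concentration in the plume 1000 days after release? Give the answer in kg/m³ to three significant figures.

The peak of an instantaneous 1D plume sits at x = vt; there the Gaussian factor is 1 and C_max = M/(n_e·A·√(4πDt)), where n_e·A is the pore area the mass is dissolved in.
√(4πDt) = √(4π × 0.028 × 1000) = 18.76 m, so C_max = 140/(0.44 × 5.2 × 18.76) = 3.26 kg/m³.

3.26 kg/m³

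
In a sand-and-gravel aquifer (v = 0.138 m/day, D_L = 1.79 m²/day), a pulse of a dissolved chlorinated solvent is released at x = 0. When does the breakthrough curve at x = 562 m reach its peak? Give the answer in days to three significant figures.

3980 days

For the 1D instantaneous-source solution, setting ∂C/∂t = 0 at fixed x gives v²t² + 2Dt − x² = 0, so t = (√(D² + v²x²) − D)/v².
√(D² + v²x²) = √(1.79² + 0.138² × 562²) = 77.58; v² = 0.019044.
t = (77.58 − 1.79)/0.019044 = 3980 days (vs. the pure-advection estimate x/v = 4070 d).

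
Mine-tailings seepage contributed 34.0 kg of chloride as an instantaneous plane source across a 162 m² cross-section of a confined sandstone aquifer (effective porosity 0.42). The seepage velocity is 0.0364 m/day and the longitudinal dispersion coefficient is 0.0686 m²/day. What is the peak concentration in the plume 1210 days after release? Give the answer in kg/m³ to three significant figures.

0.0155 kg/m³

The peak of an instantaneous 1D plume sits at x = vt; there the Gaussian factor is 1 and C_max = M/(n_e·A·√(4πDt)), where n_e·A is the pore area the mass is dissolved in.
√(4πDt) = √(4π × 0.0686 × 1210) = 32.30 m, so C_max = 34.0/(0.42 × 162 × 32.30) = 0.0155 kg/m³.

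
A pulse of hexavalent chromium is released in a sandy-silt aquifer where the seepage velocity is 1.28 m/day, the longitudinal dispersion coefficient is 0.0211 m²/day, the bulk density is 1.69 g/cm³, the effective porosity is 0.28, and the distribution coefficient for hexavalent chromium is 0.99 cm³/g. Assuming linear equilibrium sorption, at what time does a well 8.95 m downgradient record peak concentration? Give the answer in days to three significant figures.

Retardation factor R = 1 + ρ_b·K_d/n = 1 + 1.69 × 0.99/0.28 = 6.975.
Sorption retards both mechanisms: v_R = v/R = 0.1835 m/day, D_R = D/R = 0.003025 m²/day.
Peak time from v_R²t² + 2D_R t − x² = 0: t = (√(D_R² + v_R²x²) − D_R)/v_R².
√(D_R² + v_R²x²) = √(0.003025² + 0.1835² × 8.95²) = 1.642; v_R² = 0.03367.
t = (1.642 − 0.003025)/0.03367 = 48.7 days.

48.7 days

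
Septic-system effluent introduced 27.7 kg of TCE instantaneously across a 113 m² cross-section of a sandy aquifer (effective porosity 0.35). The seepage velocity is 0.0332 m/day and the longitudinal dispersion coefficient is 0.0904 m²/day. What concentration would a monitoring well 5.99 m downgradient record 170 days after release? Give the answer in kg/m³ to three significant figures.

For an instantaneous plane source, C(x,t) = M/(n_e·A·√(4πDt)) · exp(−(x−vt)²/(4Dt)), with n_e·A the pore (flow) area.
Plume center vt = 0.0332 × 170 = 5.644 m, so the well at 5.99 m is 0.346 m downgradient of the peak.
√(4πDt) = 13.90 m, giving peak height M/(n_e·A·√(4πDt)) = 27.7/(0.35 × 113 × 13.90) = 0.05039 kg/m³.
(x−vt)²/(4Dt) = (0.346)²/(4 × 0.0904 × 170) = 0.001947; exp(−0.001947) = 0.9981.
C = 0.05039 × 0.9981 = 0.0503 kg/m³.

0.0503 kg/m³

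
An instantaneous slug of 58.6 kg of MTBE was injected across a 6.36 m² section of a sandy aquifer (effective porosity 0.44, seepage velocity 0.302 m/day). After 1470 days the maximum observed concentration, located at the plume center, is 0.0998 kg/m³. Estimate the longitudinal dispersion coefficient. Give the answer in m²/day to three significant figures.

2.38 m²/day

At the plume center C_max = M/(n_e·A·√(4πDt)), so D = M²/(4πt·(n_e·A·C_max)²).
n_e·A·C_max = 0.44 × 6.36 × 0.0998 = 0.2793 kg/m.
D = 58.6²/(4π × 1470 × 0.2793²) = 2.38 m²/day.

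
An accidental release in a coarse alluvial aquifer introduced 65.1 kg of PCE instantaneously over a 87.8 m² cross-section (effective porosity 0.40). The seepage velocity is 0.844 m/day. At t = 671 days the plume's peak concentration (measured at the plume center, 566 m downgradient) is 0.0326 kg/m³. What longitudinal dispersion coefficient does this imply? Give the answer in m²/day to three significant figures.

At the plume center C_max = M/(n_e·A·√(4πDt)), so D = M²/(4πt·(n_e·A·C_max)²).
n_e·A·C_max = 0.40 × 87.8 × 0.0326 = 1.145 kg/m.
D = 65.1²/(4π × 671 × 1.145²) = 0.383 m²/day.

0.383 m²/day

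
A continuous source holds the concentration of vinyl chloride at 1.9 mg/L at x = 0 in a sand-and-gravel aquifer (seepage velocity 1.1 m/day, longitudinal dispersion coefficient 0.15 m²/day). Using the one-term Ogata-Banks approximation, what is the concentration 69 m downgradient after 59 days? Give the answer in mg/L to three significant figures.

For a continuous step input, C/C₀ ≈ ½·erfc((x−vt)/(2√(Dt))).
vt = 1.1 × 59 = 64.9 m and 2√(Dt) = 2√(0.15 × 59) = 5.950 m.
Argument (x−vt)/(2√(Dt)) = (69 − 64.9)/5.950 = 0.6891; ½·erfc(0.6891) = 0.1649.
C = 1.9 × 0.1649 = 0.313 mg/L.

0.313 mg/L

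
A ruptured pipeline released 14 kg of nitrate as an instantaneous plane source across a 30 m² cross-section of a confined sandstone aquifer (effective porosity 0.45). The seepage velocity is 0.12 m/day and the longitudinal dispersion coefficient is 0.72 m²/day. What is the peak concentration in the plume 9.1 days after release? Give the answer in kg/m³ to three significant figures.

The peak of an instantaneous 1D plume sits at x = vt; there the Gaussian factor is 1 and C_max = M/(n_e·A·√(4πDt)), where n_e·A is the pore area the mass is dissolved in.
√(4πDt) = √(4π × 0.72 × 9.1) = 9.074 m, so C_max = 14/(0.45 × 30 × 9.074) = 0.114 kg/m³.

0.114 kg/m³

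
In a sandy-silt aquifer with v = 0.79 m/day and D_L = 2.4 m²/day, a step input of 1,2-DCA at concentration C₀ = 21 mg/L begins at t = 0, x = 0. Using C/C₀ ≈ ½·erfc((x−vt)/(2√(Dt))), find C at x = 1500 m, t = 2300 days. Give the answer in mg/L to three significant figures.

For a continuous step input, C/C₀ ≈ ½·erfc((x−vt)/(2√(Dt))).
vt = 0.79 × 2300 = 1817 m and 2√(Dt) = 2√(2.4 × 2300) = 148.6 m.
Argument (x−vt)/(2√(Dt)) = (1500 − 1817)/148.6 = -2.133; ½·erfc(-2.133) = 0.9987.
C = 21 × 0.9987 = 21.0 mg/L.

21.0 mg/L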